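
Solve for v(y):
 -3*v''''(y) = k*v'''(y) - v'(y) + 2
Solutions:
 v(y) = C1 + C2*exp(-y*(2*2^(1/3)*k^2/(2*k^3 + sqrt(-4*k^6 + (2*k^3 - 243)^2) - 243)^(1/3) + 2*k + 2^(2/3)*(2*k^3 + sqrt(-4*k^6 + (2*k^3 - 243)^2) - 243)^(1/3))/18) + C3*exp(y*(-8*2^(1/3)*k^2/((-1 + sqrt(3)*I)*(2*k^3 + sqrt(-4*k^6 + (2*k^3 - 243)^2) - 243)^(1/3)) - 4*k + 2^(2/3)*(2*k^3 + sqrt(-4*k^6 + (2*k^3 - 243)^2) - 243)^(1/3) - 2^(2/3)*sqrt(3)*I*(2*k^3 + sqrt(-4*k^6 + (2*k^3 - 243)^2) - 243)^(1/3))/36) + C4*exp(y*(8*2^(1/3)*k^2/((1 + sqrt(3)*I)*(2*k^3 + sqrt(-4*k^6 + (2*k^3 - 243)^2) - 243)^(1/3)) - 4*k + 2^(2/3)*(2*k^3 + sqrt(-4*k^6 + (2*k^3 - 243)^2) - 243)^(1/3) + 2^(2/3)*sqrt(3)*I*(2*k^3 + sqrt(-4*k^6 + (2*k^3 - 243)^2) - 243)^(1/3))/36) + 2*y


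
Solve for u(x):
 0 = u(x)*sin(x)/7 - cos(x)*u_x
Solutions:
 u(x) = C1/cos(x)^(1/7)


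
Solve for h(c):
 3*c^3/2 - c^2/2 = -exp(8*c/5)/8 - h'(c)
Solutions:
 h(c) = C1 - 3*c^4/8 + c^3/6 - 5*exp(8*c/5)/64


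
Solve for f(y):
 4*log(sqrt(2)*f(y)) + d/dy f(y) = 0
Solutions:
 Integral(1/(2*log(_y) + log(2)), (_y, f(y)))/2 = C1 - y


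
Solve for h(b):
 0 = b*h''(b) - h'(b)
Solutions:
 h(b) = C1 + C2*b^2


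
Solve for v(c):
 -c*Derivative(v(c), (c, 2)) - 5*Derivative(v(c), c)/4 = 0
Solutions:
 v(c) = C1 + C2/c^(1/4)


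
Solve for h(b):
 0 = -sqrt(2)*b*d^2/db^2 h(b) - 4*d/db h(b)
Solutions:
 h(b) = C1 + C2*b^(1 - 2*sqrt(2))


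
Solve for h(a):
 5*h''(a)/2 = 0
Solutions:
 h(a) = C1 + C2*a


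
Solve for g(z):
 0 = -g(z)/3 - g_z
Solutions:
 g(z) = C1*exp(-z/3)


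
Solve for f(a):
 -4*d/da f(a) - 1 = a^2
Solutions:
 f(a) = C1 - a^3/12 - a/4


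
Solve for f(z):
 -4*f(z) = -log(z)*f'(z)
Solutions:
 f(z) = C1*exp(4*li(z))


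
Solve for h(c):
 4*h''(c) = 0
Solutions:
 h(c) = C1 + C2*c


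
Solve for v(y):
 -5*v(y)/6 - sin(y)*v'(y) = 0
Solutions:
 v(y) = C1*(cos(y) + 1)^(5/12)/(cos(y) - 1)^(5/12)


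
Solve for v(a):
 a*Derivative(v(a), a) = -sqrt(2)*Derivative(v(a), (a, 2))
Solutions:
 v(a) = C1 + C2*erf(2^(1/4)*a/2)


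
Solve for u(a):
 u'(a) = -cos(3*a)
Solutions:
 u(a) = C1 - sin(3*a)/3


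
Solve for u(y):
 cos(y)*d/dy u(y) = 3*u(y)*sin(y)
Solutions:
 u(y) = C1/cos(y)^3


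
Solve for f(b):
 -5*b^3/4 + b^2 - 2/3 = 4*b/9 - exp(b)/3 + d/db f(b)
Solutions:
 f(b) = C1 - 5*b^4/16 + b^3/3 - 2*b^2/9 - 2*b/3 + exp(b)/3


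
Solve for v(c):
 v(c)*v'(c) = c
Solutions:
 v(c) = -sqrt(C1 + c^2)
 v(c) = sqrt(C1 + c^2)


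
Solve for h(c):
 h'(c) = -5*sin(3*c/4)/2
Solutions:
 h(c) = C1 + 10*cos(3*c/4)/3


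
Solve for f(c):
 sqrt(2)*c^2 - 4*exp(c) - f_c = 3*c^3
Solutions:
 f(c) = C1 - 3*c^4/4 + sqrt(2)*c^3/3 - 4*exp(c)


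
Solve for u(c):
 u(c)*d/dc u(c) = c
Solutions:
 u(c) = -sqrt(C1 + c^2)
 u(c) = sqrt(C1 + c^2)


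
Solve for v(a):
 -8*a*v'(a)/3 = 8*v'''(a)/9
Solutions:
 v(a) = C1 + Integral(C2*airyai(-3^(1/3)*a) + C3*airybi(-3^(1/3)*a), a)


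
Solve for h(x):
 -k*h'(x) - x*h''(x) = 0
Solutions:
 h(x) = C1 + x^(1 - re(k))*(C2*sin(log(x)*Abs(im(k))) + C3*cos(log(x)*im(k)))


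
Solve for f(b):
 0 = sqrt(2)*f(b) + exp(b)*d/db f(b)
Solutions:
 f(b) = C1*exp(sqrt(2)*exp(-b))


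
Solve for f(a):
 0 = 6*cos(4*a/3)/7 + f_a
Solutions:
 f(a) = C1 - 9*sin(4*a/3)/14


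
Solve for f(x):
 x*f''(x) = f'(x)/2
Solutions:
 f(x) = C1 + C2*x^(3/2)


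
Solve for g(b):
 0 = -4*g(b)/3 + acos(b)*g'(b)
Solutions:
 g(b) = C1*exp(4*Integral(1/acos(b), b)/3)


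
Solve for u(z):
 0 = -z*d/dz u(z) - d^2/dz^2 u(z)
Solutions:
 u(z) = C1 + C2*erf(sqrt(2)*z/2)


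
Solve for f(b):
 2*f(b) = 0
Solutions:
 f(b) = 0


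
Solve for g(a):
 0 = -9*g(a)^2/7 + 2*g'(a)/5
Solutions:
 g(a) = -14/(C1 + 45*a)


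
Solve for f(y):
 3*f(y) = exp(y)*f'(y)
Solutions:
 f(y) = C1*exp(-3*exp(-y))


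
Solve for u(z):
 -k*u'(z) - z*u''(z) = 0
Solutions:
 u(z) = C1 + z^(1 - re(k))*(C2*sin(log(z)*Abs(im(k))) + C3*cos(log(z)*im(k)))


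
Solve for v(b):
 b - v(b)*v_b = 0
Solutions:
 v(b) = -sqrt(C1 + b^2)
 v(b) = sqrt(C1 + b^2)


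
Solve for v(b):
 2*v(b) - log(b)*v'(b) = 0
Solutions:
 v(b) = C1*exp(2*li(b))


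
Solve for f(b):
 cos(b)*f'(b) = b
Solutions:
 f(b) = C1 + Integral(b/cos(b), b)


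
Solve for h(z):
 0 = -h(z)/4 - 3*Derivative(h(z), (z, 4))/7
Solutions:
 h(z) = (C1*sin(3^(3/4)*7^(1/4)*z/6) + C2*cos(3^(3/4)*7^(1/4)*z/6))*exp(-3^(3/4)*7^(1/4)*z/6) + (C3*sin(3^(3/4)*7^(1/4)*z/6) + C4*cos(3^(3/4)*7^(1/4)*z/6))*exp(3^(3/4)*7^(1/4)*z/6)


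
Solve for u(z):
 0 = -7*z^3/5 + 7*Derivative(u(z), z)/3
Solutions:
 u(z) = C1 + 3*z^4/20


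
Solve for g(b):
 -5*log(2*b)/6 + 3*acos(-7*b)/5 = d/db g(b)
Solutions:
 g(b) = C1 - 5*b*log(b)/6 + 3*b*acos(-7*b)/5 - 5*b*log(2)/6 + 5*b/6 + 3*sqrt(1 - 49*b^2)/35


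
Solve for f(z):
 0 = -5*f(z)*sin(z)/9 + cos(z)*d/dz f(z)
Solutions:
 f(z) = C1/cos(z)^(5/9)


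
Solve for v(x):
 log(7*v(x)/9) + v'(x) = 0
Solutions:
 -Integral(1/(-log(_y) - log(7) + 2*log(3)), (_y, v(x))) = C1 - x


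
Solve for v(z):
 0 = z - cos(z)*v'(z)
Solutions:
 v(z) = C1 + Integral(z/cos(z), z)


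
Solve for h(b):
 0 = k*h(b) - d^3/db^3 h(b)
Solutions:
 h(b) = C1*exp(b*k^(1/3)) + C2*exp(b*k^(1/3)*(-1 + sqrt(3)*I)/2) + C3*exp(-b*k^(1/3)*(1 + sqrt(3)*I)/2)


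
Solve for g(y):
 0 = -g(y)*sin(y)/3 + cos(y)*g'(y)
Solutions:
 g(y) = C1/cos(y)^(1/3)


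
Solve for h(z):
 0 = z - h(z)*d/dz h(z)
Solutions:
 h(z) = -sqrt(C1 + z^2)
 h(z) = sqrt(C1 + z^2)


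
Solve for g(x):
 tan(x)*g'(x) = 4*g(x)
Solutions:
 g(x) = C1*sin(x)^4


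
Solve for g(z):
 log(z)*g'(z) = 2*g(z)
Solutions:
 g(z) = C1*exp(2*li(z))


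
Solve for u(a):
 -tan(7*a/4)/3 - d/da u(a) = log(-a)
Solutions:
 u(a) = C1 - a*log(-a) + a + 4*log(cos(7*a/4))/21


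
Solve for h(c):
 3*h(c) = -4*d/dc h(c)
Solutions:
 h(c) = C1*exp(-3*c/4)


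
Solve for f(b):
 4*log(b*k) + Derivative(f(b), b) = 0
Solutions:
 f(b) = C1 - 4*b*log(b*k) + 4*b


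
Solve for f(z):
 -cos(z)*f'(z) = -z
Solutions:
 f(z) = C1 + Integral(z/cos(z), z)


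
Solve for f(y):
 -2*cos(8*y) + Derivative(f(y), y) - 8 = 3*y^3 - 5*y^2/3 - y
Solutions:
 f(y) = C1 + 3*y^4/4 - 5*y^3/9 - y^2/2 + 8*y + sin(8*y)/4


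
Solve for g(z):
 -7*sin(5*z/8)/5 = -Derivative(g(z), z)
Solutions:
 g(z) = C1 - 56*cos(5*z/8)/25


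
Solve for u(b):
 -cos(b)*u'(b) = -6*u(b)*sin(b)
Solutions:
 u(b) = C1/cos(b)^6


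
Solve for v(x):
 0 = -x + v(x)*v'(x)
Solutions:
 v(x) = -sqrt(C1 + x^2)
 v(x) = sqrt(C1 + x^2)


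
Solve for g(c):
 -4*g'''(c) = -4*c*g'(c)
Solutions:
 g(c) = C1 + Integral(C2*airyai(c) + C3*airybi(c), c)


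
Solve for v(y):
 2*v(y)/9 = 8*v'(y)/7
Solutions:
 v(y) = C1*exp(7*y/36)


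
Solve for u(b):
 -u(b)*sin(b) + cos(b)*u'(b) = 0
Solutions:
 u(b) = C1/cos(b)


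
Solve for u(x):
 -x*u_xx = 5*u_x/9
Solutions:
 u(x) = C1 + C2*x^(4/9)


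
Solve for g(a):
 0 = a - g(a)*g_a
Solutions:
 g(a) = -sqrt(C1 + a^2)
 g(a) = sqrt(C1 + a^2)


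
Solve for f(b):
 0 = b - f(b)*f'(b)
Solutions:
 f(b) = -sqrt(C1 + b^2)
 f(b) = sqrt(C1 + b^2)


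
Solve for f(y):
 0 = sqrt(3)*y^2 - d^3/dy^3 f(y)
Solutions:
 f(y) = C1 + C2*y + C3*y^2 + sqrt(3)*y^5/60


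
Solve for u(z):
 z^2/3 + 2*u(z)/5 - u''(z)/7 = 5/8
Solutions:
 u(z) = C1*exp(-sqrt(70)*z/5) + C2*exp(sqrt(70)*z/5) - 5*z^2/6 + 325/336


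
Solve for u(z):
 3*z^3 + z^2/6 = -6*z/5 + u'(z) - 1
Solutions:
 u(z) = C1 + 3*z^4/4 + z^3/18 + 3*z^2/5 + z


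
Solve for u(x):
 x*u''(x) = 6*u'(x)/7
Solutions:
 u(x) = C1 + C2*x^(13/7)


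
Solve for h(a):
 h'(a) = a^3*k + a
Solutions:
 h(a) = C1 + a^4*k/4 + a^2/2


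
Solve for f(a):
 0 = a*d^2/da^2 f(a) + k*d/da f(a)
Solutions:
 f(a) = C1 + a^(1 - re(k))*(C2*sin(log(a)*Abs(im(k))) + C3*cos(log(a)*im(k)))


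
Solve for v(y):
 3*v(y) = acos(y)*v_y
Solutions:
 v(y) = C1*exp(3*Integral(1/acos(y), y))


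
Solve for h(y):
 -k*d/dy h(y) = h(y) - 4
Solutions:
 h(y) = C1*exp(-y/k) + 4


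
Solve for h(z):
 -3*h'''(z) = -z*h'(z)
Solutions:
 h(z) = C1 + Integral(C2*airyai(3^(2/3)*z/3) + C3*airybi(3^(2/3)*z/3), z)


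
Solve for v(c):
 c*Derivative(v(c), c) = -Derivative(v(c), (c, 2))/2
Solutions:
 v(c) = C1 + C2*erf(c)


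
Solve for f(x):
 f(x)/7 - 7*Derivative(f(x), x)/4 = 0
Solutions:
 f(x) = C1*exp(4*x/49)


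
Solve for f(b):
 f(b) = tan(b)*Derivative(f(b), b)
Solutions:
 f(b) = C1*sin(b)


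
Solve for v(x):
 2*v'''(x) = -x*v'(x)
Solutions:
 v(x) = C1 + Integral(C2*airyai(-2^(2/3)*x/2) + C3*airybi(-2^(2/3)*x/2), x)


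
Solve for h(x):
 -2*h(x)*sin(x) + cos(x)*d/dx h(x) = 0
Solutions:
 h(x) = C1/cos(x)^2


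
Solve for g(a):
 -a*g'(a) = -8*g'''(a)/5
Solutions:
 g(a) = C1 + Integral(C2*airyai(5^(1/3)*a/2) + C3*airybi(5^(1/3)*a/2), a)


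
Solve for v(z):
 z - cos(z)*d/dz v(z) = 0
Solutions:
 v(z) = C1 + Integral(z/cos(z), z)


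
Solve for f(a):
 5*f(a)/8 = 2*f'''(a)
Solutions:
 f(a) = C3*exp(2^(2/3)*5^(1/3)*a/4) + (C1*sin(2^(2/3)*sqrt(3)*5^(1/3)*a/8) + C2*cos(2^(2/3)*sqrt(3)*5^(1/3)*a/8))*exp(-2^(2/3)*5^(1/3)*a/8)


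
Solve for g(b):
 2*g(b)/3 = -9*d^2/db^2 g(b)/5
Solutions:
 g(b) = C1*sin(sqrt(30)*b/9) + C2*cos(sqrt(30)*b/9)


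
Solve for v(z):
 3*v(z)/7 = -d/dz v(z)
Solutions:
 v(z) = C1*exp(-3*z/7)


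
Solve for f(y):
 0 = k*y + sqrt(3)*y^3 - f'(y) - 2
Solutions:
 f(y) = C1 + k*y^2/2 + sqrt(3)*y^4/4 - 2*y


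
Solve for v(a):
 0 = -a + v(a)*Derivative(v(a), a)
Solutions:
 v(a) = -sqrt(C1 + a^2)
 v(a) = sqrt(C1 + a^2)


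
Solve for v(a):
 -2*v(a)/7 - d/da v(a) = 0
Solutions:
 v(a) = C1*exp(-2*a/7)


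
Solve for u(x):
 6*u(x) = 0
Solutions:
 u(x) = 0


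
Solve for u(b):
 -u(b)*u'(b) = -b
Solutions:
 u(b) = -sqrt(C1 + b^2)
 u(b) = sqrt(C1 + b^2)


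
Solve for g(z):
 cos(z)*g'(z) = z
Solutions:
 g(z) = C1 + Integral(z/cos(z), z)


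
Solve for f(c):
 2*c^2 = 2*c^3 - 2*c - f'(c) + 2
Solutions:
 f(c) = C1 + c^4/2 - 2*c^3/3 - c^2 + 2*c


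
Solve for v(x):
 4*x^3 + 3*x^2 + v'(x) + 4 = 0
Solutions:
 v(x) = C1 - x^4 - x^3 - 4*x


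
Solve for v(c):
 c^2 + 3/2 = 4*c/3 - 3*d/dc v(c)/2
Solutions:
 v(c) = C1 - 2*c^3/9 + 4*c^2/9 - c


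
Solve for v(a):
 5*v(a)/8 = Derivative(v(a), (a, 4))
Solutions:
 v(a) = C1*exp(-10^(1/4)*a/2) + C2*exp(10^(1/4)*a/2) + C3*sin(10^(1/4)*a/2) + C4*cos(10^(1/4)*a/2)


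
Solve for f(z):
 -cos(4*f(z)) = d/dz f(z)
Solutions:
 f(z) = -asin((C1 + exp(8*z))/(C1 - exp(8*z)))/4 + pi/4
 f(z) = asin((C1 + exp(8*z))/(C1 - exp(8*z)))/4


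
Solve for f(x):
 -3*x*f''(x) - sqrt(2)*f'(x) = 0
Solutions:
 f(x) = C1 + C2*x^(1 - sqrt(2)/3)


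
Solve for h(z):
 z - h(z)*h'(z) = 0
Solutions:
 h(z) = -sqrt(C1 + z^2)
 h(z) = sqrt(C1 + z^2)


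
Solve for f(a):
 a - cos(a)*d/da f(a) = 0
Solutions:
 f(a) = C1 + Integral(a/cos(a), a)


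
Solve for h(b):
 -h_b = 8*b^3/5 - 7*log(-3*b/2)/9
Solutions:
 h(b) = C1 - 2*b^4/5 + 7*b*log(-b)/9 + 7*b*(-1 - log(2) + log(3))/9


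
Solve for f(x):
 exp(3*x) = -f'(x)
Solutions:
 f(x) = C1 - exp(3*x)/3


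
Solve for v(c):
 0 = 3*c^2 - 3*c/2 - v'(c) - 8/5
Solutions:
 v(c) = C1 + c^3 - 3*c^2/4 - 8*c/5


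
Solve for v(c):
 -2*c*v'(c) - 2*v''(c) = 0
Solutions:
 v(c) = C1 + C2*erf(sqrt(2)*c/2)


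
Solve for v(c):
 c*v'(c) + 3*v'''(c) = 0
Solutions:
 v(c) = C1 + Integral(C2*airyai(-3^(2/3)*c/3) + C3*airybi(-3^(2/3)*c/3), c)


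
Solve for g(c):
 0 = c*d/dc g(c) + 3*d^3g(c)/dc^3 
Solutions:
 g(c) = C1 + Integral(C2*airyai(-3^(2/3)*c/3) + C3*airybi(-3^(2/3)*c/3), c)


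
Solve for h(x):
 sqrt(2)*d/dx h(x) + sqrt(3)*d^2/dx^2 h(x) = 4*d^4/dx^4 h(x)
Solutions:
 h(x) = C1 + C2*exp(-x*(3^(5/6)/(sqrt(18 - sqrt(3)) + 3*sqrt(2))^(1/3) + 3^(2/3)*(sqrt(18 - sqrt(3)) + 3*sqrt(2))^(1/3))/12)*sin(x*(-3^(1/6)*(sqrt(18 - sqrt(3)) + 3*sqrt(2))^(1/3) + 3^(1/3)/(sqrt(18 - sqrt(3)) + 3*sqrt(2))^(1/3))/4) + C3*exp(-x*(3^(5/6)/(sqrt(18 - sqrt(3)) + 3*sqrt(2))^(1/3) + 3^(2/3)*(sqrt(18 - sqrt(3)) + 3*sqrt(2))^(1/3))/12)*cos(x*(-3^(1/6)*(sqrt(18 - sqrt(3)) + 3*sqrt(2))^(1/3) + 3^(1/3)/(sqrt(18 - sqrt(3)) + 3*sqrt(2))^(1/3))/4) + C4*exp(x*(3^(5/6)/(sqrt(18 - sqrt(3)) + 3*sqrt(2))^(1/3) + 3^(2/3)*(sqrt(18 - sqrt(3)) + 3*sqrt(2))^(1/3))/6)


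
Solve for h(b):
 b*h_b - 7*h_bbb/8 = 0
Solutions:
 h(b) = C1 + Integral(C2*airyai(2*7^(2/3)*b/7) + C3*airybi(2*7^(2/3)*b/7), b)


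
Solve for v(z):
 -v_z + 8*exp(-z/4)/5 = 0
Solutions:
 v(z) = C1 - 32*exp(-z/4)/5


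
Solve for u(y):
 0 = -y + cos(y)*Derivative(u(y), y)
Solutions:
 u(y) = C1 + Integral(y/cos(y), y)


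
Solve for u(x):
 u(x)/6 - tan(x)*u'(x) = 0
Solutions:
 u(x) = C1*sin(x)^(1/6)


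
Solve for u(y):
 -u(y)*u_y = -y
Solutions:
 u(y) = -sqrt(C1 + y^2)
 u(y) = sqrt(C1 + y^2)


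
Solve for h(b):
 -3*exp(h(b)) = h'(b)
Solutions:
 h(b) = log(1/(C1 + 3*b))


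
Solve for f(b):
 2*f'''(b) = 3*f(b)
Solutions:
 f(b) = C3*exp(2^(2/3)*3^(1/3)*b/2) + (C1*sin(2^(2/3)*3^(5/6)*b/4) + C2*cos(2^(2/3)*3^(5/6)*b/4))*exp(-2^(2/3)*3^(1/3)*b/4)


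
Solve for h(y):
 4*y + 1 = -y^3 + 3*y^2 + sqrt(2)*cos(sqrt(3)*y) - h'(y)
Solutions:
 h(y) = C1 - y^4/4 + y^3 - 2*y^2 - y + sqrt(6)*sin(sqrt(3)*y)/3


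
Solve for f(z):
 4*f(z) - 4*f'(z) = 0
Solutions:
 f(z) = C1*exp(z)


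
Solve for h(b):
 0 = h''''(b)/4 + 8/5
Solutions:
 h(b) = C1 + C2*b + C3*b^2 + C4*b^3 - 4*b^4/15


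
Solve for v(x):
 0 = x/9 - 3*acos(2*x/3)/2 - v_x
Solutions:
 v(x) = C1 + x^2/18 - 3*x*acos(2*x/3)/2 + 3*sqrt(9 - 4*x^2)/4


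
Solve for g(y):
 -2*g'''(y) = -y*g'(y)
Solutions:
 g(y) = C1 + Integral(C2*airyai(2^(2/3)*y/2) + C3*airybi(2^(2/3)*y/2), y)


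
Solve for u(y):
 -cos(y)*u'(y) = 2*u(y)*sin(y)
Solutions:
 u(y) = C1*cos(y)^2


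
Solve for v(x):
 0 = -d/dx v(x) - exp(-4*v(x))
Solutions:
 v(x) = log(-I*(C1 - 4*x)^(1/4))
 v(x) = log(I*(C1 - 4*x)^(1/4))
 v(x) = log(-(C1 - 4*x)^(1/4))
 v(x) = log(C1 - 4*x)/4


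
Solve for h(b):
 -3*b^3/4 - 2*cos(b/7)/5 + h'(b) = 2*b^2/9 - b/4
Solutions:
 h(b) = C1 + 3*b^4/16 + 2*b^3/27 - b^2/8 + 14*sin(b/7)/5


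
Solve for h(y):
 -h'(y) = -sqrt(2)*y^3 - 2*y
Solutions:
 h(y) = C1 + sqrt(2)*y^4/4 + y^2


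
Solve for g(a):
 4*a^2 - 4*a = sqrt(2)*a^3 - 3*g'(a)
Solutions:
 g(a) = C1 + sqrt(2)*a^4/12 - 4*a^3/9 + 2*a^2/3


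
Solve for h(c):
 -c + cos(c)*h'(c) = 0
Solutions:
 h(c) = C1 + Integral(c/cos(c), c)


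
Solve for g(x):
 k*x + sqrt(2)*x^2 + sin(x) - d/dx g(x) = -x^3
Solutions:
 g(x) = C1 + k*x^2/2 + x^4/4 + sqrt(2)*x^3/3 - cos(x)


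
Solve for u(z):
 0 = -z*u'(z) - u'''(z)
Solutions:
 u(z) = C1 + Integral(C2*airyai(-z) + C3*airybi(-z), z)


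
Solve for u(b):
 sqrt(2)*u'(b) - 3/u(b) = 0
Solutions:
 u(b) = -sqrt(C1 + 3*sqrt(2)*b)
 u(b) = sqrt(C1 + 3*sqrt(2)*b)


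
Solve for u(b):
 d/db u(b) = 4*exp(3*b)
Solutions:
 u(b) = C1 + 4*exp(3*b)/3


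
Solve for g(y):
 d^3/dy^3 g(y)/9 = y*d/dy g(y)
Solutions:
 g(y) = C1 + Integral(C2*airyai(3^(2/3)*y) + C3*airybi(3^(2/3)*y), y)


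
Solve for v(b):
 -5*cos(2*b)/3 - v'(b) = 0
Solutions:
 v(b) = C1 - 5*sin(2*b)/6


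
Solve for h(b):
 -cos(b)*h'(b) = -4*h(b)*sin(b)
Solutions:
 h(b) = C1/cos(b)^4


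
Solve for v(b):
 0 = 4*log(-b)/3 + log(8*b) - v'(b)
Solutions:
 v(b) = C1 + 7*b*log(b)/3 + b*(-7/3 + 3*log(2) + 4*I*pi/3)


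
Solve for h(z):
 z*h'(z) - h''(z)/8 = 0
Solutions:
 h(z) = C1 + C2*erfi(2*z)


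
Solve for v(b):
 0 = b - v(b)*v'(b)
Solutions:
 v(b) = -sqrt(C1 + b^2)
 v(b) = sqrt(C1 + b^2)


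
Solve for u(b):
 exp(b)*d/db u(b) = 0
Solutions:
 u(b) = C1


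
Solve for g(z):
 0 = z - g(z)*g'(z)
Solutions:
 g(z) = -sqrt(C1 + z^2)
 g(z) = sqrt(C1 + z^2)


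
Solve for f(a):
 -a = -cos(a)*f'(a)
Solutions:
 f(a) = C1 + Integral(a/cos(a), a)


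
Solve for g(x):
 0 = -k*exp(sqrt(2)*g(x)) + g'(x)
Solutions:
 g(x) = sqrt(2)*(2*log(-1/(C1 + k*x)) - log(2))/4


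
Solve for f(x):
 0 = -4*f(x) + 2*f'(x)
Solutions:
 f(x) = C1*exp(2*x)


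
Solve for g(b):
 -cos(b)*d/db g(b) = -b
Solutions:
 g(b) = C1 + Integral(b/cos(b), b)


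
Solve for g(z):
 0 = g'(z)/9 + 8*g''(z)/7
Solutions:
 g(z) = C1 + C2*exp(-7*z/72)


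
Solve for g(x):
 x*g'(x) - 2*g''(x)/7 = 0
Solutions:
 g(x) = C1 + C2*erfi(sqrt(7)*x/2)


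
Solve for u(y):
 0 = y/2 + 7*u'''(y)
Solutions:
 u(y) = C1 + C2*y + C3*y^2 - y^4/336


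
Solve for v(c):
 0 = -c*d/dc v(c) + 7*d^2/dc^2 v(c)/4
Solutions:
 v(c) = C1 + C2*erfi(sqrt(14)*c/7)


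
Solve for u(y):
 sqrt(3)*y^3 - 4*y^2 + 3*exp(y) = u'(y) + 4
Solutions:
 u(y) = C1 + sqrt(3)*y^4/4 - 4*y^3/3 - 4*y + 3*exp(y)


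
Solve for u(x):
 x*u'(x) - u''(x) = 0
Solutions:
 u(x) = C1 + C2*erfi(sqrt(2)*x/2)


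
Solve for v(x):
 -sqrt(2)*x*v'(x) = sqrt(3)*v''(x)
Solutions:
 v(x) = C1 + C2*erf(6^(3/4)*x/6)


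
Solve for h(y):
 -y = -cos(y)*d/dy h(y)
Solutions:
 h(y) = C1 + Integral(y/cos(y), y)


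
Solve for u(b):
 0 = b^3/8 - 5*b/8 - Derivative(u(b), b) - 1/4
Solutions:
 u(b) = C1 + b^4/32 - 5*b^2/16 - b/4


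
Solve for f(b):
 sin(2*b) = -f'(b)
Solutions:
 f(b) = C1 + cos(2*b)/2


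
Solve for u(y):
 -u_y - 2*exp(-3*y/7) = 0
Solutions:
 u(y) = C1 + 14*exp(-3*y/7)/3


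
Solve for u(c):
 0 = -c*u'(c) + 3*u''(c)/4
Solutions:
 u(c) = C1 + C2*erfi(sqrt(6)*c/3)


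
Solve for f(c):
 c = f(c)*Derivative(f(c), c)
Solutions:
 f(c) = -sqrt(C1 + c^2)
 f(c) = sqrt(C1 + c^2)


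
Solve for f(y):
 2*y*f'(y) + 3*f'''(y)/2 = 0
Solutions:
 f(y) = C1 + Integral(C2*airyai(-6^(2/3)*y/3) + C3*airybi(-6^(2/3)*y/3), y)


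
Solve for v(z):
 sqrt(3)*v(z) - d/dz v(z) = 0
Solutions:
 v(z) = C1*exp(sqrt(3)*z)


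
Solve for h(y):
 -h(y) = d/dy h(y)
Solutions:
 h(y) = C1*exp(-y)


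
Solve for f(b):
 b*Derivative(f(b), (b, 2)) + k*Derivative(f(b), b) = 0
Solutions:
 f(b) = C1 + b^(1 - re(k))*(C2*sin(log(b)*Abs(im(k))) + C3*cos(log(b)*im(k)))


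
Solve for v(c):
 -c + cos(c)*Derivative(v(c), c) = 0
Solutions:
 v(c) = C1 + Integral(c/cos(c), c)


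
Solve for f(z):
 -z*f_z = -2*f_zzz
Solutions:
 f(z) = C1 + Integral(C2*airyai(2^(2/3)*z/2) + C3*airybi(2^(2/3)*z/2), z)


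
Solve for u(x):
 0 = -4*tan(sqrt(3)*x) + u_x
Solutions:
 u(x) = C1 - 4*sqrt(3)*log(cos(sqrt(3)*x))/3


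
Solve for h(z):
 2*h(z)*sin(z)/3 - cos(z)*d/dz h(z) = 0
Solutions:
 h(z) = C1/cos(z)^(2/3)


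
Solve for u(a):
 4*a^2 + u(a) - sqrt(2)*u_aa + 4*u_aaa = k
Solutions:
 u(a) = C1*exp(a*(2^(2/3)/(-sqrt(2) + sqrt(-2 + (108 - sqrt(2))^2) + 108)^(1/3) + 2*sqrt(2) + 2^(1/3)*(-sqrt(2) + sqrt(-2 + (108 - sqrt(2))^2) + 108)^(1/3))/24)*sin(2^(1/3)*sqrt(3)*a*(-(-sqrt(2) + sqrt(-2 + (108 - sqrt(2))^2) + 108)^(1/3) + 2^(1/3)/(-sqrt(2) + sqrt(-2 + (108 - sqrt(2))^2) + 108)^(1/3))/24) + C2*exp(a*(2^(2/3)/(-sqrt(2) + sqrt(-2 + (108 - sqrt(2))^2) + 108)^(1/3) + 2*sqrt(2) + 2^(1/3)*(-sqrt(2) + sqrt(-2 + (108 - sqrt(2))^2) + 108)^(1/3))/24)*cos(2^(1/3)*sqrt(3)*a*(-(-sqrt(2) + sqrt(-2 + (108 - sqrt(2))^2) + 108)^(1/3) + 2^(1/3)/(-sqrt(2) + sqrt(-2 + (108 - sqrt(2))^2) + 108)^(1/3))/24) + C3*exp(a*(-2^(1/3)*(-sqrt(2) + sqrt(-2 + (108 - sqrt(2))^2) + 108)^(1/3) - 2^(2/3)/(-sqrt(2) + sqrt(-2 + (108 - sqrt(2))^2) + 108)^(1/3) + sqrt(2))/12) - 4*a^2 + k - 8*sqrt(2)


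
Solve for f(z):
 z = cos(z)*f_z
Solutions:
 f(z) = C1 + Integral(z/cos(z), z)


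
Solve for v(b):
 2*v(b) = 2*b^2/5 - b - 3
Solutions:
 v(b) = b^2/5 - b/2 - 3/2


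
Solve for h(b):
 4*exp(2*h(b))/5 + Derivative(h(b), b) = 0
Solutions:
 h(b) = log(-sqrt(1/(C1 + 4*b))) - log(2) + log(10)/2
 h(b) = log(1/(C1 + 4*b))/2 - log(2) + log(10)/2


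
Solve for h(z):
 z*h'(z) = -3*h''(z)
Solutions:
 h(z) = C1 + C2*erf(sqrt(6)*z/6)


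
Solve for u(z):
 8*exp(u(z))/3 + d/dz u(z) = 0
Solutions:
 u(z) = log(1/(C1 + 8*z)) + log(3)


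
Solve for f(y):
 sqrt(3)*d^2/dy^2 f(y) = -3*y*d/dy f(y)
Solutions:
 f(y) = C1 + C2*erf(sqrt(2)*3^(1/4)*y/2)


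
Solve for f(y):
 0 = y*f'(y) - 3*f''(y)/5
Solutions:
 f(y) = C1 + C2*erfi(sqrt(30)*y/6)


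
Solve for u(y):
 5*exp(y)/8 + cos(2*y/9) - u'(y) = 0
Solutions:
 u(y) = C1 + 5*exp(y)/8 + 9*sin(2*y/9)/2


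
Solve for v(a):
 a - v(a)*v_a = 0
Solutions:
 v(a) = -sqrt(C1 + a^2)
 v(a) = sqrt(C1 + a^2)


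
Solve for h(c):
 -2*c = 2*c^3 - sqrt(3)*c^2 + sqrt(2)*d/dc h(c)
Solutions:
 h(c) = C1 - sqrt(2)*c^4/4 + sqrt(6)*c^3/6 - sqrt(2)*c^2/2


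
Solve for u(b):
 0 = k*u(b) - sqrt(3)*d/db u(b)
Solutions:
 u(b) = C1*exp(sqrt(3)*b*k/3)


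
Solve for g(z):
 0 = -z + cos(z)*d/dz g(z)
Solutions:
 g(z) = C1 + Integral(z/cos(z), z)


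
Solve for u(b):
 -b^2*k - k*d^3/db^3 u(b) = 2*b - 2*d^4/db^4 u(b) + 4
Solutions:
 u(b) = C1 + C2*b + C3*b^2 + C4*exp(b*k/2) - b^5/60 - b^4/(4*k) + b^3*(-2/3 - 2/k)/k


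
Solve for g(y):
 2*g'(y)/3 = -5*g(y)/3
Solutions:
 g(y) = C1*exp(-5*y/2)


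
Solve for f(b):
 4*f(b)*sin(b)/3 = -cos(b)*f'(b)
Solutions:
 f(b) = C1*cos(b)^(4/3)


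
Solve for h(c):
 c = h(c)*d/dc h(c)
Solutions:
 h(c) = -sqrt(C1 + c^2)
 h(c) = sqrt(C1 + c^2)


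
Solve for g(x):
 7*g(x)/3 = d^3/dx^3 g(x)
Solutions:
 g(x) = C3*exp(3^(2/3)*7^(1/3)*x/3) + (C1*sin(3^(1/6)*7^(1/3)*x/2) + C2*cos(3^(1/6)*7^(1/3)*x/2))*exp(-3^(2/3)*7^(1/3)*x/6)


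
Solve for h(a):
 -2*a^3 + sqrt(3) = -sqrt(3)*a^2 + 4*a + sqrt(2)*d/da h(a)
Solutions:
 h(a) = C1 - sqrt(2)*a^4/4 + sqrt(6)*a^3/6 - sqrt(2)*a^2 + sqrt(6)*a/2


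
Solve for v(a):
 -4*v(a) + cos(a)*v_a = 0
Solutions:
 v(a) = C1*(sin(a)^2 + 2*sin(a) + 1)/(sin(a)^2 - 2*sin(a) + 1)


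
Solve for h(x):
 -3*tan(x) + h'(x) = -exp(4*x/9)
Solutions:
 h(x) = C1 - 9*exp(4*x/9)/4 - 3*log(cos(x))


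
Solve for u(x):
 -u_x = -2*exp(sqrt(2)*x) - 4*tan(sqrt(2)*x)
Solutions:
 u(x) = C1 + sqrt(2)*exp(sqrt(2)*x) - 2*sqrt(2)*log(cos(sqrt(2)*x))


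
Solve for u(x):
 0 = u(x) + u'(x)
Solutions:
 u(x) = C1*exp(-x)


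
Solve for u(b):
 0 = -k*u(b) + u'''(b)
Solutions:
 u(b) = C1*exp(b*k^(1/3)) + C2*exp(b*k^(1/3)*(-1 + sqrt(3)*I)/2) + C3*exp(-b*k^(1/3)*(1 + sqrt(3)*I)/2)


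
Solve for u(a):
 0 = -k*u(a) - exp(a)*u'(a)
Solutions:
 u(a) = C1*exp(k*exp(-a))


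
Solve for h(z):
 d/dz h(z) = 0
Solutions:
 h(z) = C1


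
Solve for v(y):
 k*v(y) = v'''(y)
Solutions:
 v(y) = C1*exp(k^(1/3)*y) + C2*exp(k^(1/3)*y*(-1 + sqrt(3)*I)/2) + C3*exp(-k^(1/3)*y*(1 + sqrt(3)*I)/2)


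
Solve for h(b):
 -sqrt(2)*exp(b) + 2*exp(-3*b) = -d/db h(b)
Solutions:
 h(b) = C1 + sqrt(2)*exp(b) + 2*exp(-3*b)/3


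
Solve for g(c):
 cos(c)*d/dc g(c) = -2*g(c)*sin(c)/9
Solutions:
 g(c) = C1*cos(c)^(2/9)


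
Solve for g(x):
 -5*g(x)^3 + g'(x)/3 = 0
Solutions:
 g(x) = -sqrt(2)*sqrt(-1/(C1 + 15*x))/2
 g(x) = sqrt(2)*sqrt(-1/(C1 + 15*x))/2


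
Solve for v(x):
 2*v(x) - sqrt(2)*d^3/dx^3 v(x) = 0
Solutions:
 v(x) = C3*exp(2^(1/6)*x) + (C1*sin(2^(1/6)*sqrt(3)*x/2) + C2*cos(2^(1/6)*sqrt(3)*x/2))*exp(-2^(1/6)*x/2)


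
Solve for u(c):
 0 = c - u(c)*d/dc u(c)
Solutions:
 u(c) = -sqrt(C1 + c^2)
 u(c) = sqrt(C1 + c^2)


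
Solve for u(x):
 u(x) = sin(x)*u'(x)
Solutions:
 u(x) = C1*sqrt(cos(x) - 1)/sqrt(cos(x) + 1)


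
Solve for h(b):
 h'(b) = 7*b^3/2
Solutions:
 h(b) = C1 + 7*b^4/8


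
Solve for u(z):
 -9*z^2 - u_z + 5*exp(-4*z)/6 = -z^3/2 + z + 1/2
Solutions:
 u(z) = C1 + z^4/8 - 3*z^3 - z^2/2 - z/2 - 5*exp(-4*z)/24


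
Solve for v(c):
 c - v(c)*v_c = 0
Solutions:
 v(c) = -sqrt(C1 + c^2)
 v(c) = sqrt(C1 + c^2)


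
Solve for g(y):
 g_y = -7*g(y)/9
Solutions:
 g(y) = C1*exp(-7*y/9)


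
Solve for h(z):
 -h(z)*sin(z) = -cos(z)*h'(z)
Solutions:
 h(z) = C1/cos(z)


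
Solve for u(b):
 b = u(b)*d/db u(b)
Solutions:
 u(b) = -sqrt(C1 + b^2)
 u(b) = sqrt(C1 + b^2)


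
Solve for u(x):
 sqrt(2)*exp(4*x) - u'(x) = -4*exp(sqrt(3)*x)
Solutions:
 u(x) = C1 + sqrt(2)*exp(4*x)/4 + 4*sqrt(3)*exp(sqrt(3)*x)/3


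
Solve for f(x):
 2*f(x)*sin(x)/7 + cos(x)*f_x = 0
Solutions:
 f(x) = C1*cos(x)^(2/7)


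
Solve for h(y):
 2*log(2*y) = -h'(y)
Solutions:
 h(y) = C1 - 2*y*log(y) - y*log(4) + 2*y


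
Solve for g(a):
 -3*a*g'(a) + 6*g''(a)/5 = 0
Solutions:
 g(a) = C1 + C2*erfi(sqrt(5)*a/2)


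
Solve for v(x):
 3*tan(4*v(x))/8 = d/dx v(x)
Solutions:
 v(x) = -asin(C1*exp(3*x/2))/4 + pi/4
 v(x) = asin(C1*exp(3*x/2))/4


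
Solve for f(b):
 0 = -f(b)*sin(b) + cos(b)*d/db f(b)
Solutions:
 f(b) = C1/cos(b)


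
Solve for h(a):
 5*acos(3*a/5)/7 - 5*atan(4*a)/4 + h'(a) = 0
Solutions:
 h(a) = C1 - 5*a*acos(3*a/5)/7 + 5*a*atan(4*a)/4 + 5*sqrt(25 - 9*a^2)/21 - 5*log(16*a^2 + 1)/32


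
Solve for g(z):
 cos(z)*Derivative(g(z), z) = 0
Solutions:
 g(z) = C1


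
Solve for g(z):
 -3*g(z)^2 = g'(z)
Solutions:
 g(z) = 1/(C1 + 3*z)


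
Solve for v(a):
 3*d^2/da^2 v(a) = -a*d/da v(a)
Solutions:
 v(a) = C1 + C2*erf(sqrt(6)*a/6)


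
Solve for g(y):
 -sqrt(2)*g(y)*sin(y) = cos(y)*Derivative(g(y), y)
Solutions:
 g(y) = C1*cos(y)^(sqrt(2))


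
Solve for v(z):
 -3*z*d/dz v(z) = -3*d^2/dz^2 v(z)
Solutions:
 v(z) = C1 + C2*erfi(sqrt(2)*z/2)


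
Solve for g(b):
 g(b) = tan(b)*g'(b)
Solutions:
 g(b) = C1*sin(b)


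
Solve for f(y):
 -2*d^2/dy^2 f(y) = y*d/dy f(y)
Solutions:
 f(y) = C1 + C2*erf(y/2)


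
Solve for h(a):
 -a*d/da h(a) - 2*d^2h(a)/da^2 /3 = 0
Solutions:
 h(a) = C1 + C2*erf(sqrt(3)*a/2)


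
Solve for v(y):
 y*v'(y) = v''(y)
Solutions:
 v(y) = C1 + C2*erfi(sqrt(2)*y/2)


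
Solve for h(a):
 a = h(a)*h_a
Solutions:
 h(a) = -sqrt(C1 + a^2)
 h(a) = sqrt(C1 + a^2)


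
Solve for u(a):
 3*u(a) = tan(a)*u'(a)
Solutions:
 u(a) = C1*sin(a)^3


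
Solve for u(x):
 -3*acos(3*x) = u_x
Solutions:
 u(x) = C1 - 3*x*acos(3*x) + sqrt(1 - 9*x^2)


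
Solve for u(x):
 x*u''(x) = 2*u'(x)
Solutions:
 u(x) = C1 + C2*x^3


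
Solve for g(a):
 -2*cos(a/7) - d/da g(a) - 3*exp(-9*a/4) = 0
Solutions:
 g(a) = C1 - 14*sin(a/7) + 4*exp(-9*a/4)/3


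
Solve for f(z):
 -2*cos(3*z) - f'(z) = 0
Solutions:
 f(z) = C1 - 2*sin(3*z)/3


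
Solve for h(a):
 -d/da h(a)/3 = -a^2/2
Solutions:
 h(a) = C1 + a^3/2


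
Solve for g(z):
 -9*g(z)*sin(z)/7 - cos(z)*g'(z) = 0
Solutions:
 g(z) = C1*cos(z)^(9/7)


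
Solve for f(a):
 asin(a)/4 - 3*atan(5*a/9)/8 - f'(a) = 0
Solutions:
 f(a) = C1 + a*asin(a)/4 - 3*a*atan(5*a/9)/8 + sqrt(1 - a^2)/4 + 27*log(25*a^2 + 81)/80


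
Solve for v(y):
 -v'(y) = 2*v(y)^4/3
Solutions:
 v(y) = (-1 - sqrt(3)*I)*(1/(C1 + 2*y))^(1/3)/2
 v(y) = (-1 + sqrt(3)*I)*(1/(C1 + 2*y))^(1/3)/2
 v(y) = (1/(C1 + 2*y))^(1/3)


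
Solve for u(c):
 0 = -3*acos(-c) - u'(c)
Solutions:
 u(c) = C1 - 3*c*acos(-c) - 3*sqrt(1 - c^2)


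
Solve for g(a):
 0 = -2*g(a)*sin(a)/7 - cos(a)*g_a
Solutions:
 g(a) = C1*cos(a)^(2/7)


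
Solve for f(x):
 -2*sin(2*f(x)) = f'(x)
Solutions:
 f(x) = pi - acos((-C1 - exp(8*x))/(C1 - exp(8*x)))/2
 f(x) = acos((-C1 - exp(8*x))/(C1 - exp(8*x)))/2


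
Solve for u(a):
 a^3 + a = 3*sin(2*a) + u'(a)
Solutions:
 u(a) = C1 + a^4/4 + a^2/2 + 3*cos(2*a)/2


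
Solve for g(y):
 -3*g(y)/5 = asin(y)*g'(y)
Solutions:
 g(y) = C1*exp(-3*Integral(1/asin(y), y)/5)


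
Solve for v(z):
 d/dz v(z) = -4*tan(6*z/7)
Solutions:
 v(z) = C1 + 14*log(cos(6*z/7))/3


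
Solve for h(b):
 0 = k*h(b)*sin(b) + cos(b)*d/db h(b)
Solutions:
 h(b) = C1*exp(k*log(cos(b)))


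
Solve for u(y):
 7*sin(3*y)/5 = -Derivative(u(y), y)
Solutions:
 u(y) = C1 + 7*cos(3*y)/15


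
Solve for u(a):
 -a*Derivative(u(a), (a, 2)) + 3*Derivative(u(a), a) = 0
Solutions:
 u(a) = C1 + C2*a^4


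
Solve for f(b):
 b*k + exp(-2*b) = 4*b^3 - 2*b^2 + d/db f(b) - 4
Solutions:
 f(b) = C1 - b^4 + 2*b^3/3 + b^2*k/2 + 4*b - exp(-2*b)/2


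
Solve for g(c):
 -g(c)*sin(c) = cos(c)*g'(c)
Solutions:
 g(c) = C1*cos(c)


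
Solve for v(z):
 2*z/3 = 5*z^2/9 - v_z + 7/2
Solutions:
 v(z) = C1 + 5*z^3/27 - z^2/3 + 7*z/2


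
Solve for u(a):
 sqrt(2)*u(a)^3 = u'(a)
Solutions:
 u(a) = -sqrt(2)*sqrt(-1/(C1 + sqrt(2)*a))/2
 u(a) = sqrt(2)*sqrt(-1/(C1 + sqrt(2)*a))/2


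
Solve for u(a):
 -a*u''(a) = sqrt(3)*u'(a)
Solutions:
 u(a) = C1 + C2*a^(1 - sqrt(3))


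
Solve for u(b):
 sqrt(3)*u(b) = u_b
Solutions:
 u(b) = C1*exp(sqrt(3)*b)


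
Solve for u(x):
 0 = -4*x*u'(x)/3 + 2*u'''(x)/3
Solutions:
 u(x) = C1 + Integral(C2*airyai(2^(1/3)*x) + C3*airybi(2^(1/3)*x), x)


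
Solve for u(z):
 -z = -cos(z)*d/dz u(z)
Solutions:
 u(z) = C1 + Integral(z/cos(z), z)


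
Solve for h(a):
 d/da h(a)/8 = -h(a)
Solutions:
 h(a) = C1*exp(-8*a)


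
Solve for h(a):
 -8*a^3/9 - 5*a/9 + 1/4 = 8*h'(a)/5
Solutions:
 h(a) = C1 - 5*a^4/36 - 25*a^2/144 + 5*a/32


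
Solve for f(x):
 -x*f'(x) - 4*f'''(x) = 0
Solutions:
 f(x) = C1 + Integral(C2*airyai(-2^(1/3)*x/2) + C3*airybi(-2^(1/3)*x/2), x)


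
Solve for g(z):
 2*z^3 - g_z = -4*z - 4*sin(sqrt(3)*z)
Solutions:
 g(z) = C1 + z^4/2 + 2*z^2 - 4*sqrt(3)*cos(sqrt(3)*z)/3


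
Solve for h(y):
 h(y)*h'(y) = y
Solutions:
 h(y) = -sqrt(C1 + y^2)
 h(y) = sqrt(C1 + y^2)


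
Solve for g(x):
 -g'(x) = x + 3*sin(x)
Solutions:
 g(x) = C1 - x^2/2 + 3*cos(x)


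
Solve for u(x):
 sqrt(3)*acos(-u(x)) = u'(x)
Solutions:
 Integral(1/acos(-_y), (_y, u(x))) = C1 + sqrt(3)*x


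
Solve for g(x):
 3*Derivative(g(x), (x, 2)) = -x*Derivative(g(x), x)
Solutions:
 g(x) = C1 + C2*erf(sqrt(6)*x/6)


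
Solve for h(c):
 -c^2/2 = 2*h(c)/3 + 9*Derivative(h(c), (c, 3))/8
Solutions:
 h(c) = C3*exp(-2*2^(1/3)*c/3) - 3*c^2/4 + (C1*sin(2^(1/3)*sqrt(3)*c/3) + C2*cos(2^(1/3)*sqrt(3)*c/3))*exp(2^(1/3)*c/3)


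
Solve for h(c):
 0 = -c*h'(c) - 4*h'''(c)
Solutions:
 h(c) = C1 + Integral(C2*airyai(-2^(1/3)*c/2) + C3*airybi(-2^(1/3)*c/2), c)


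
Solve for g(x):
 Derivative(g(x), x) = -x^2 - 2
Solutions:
 g(x) = C1 - x^3/3 - 2*x


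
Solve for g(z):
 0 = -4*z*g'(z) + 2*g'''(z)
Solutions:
 g(z) = C1 + Integral(C2*airyai(2^(1/3)*z) + C3*airybi(2^(1/3)*z), z)


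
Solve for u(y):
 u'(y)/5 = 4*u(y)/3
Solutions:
 u(y) = C1*exp(20*y/3)


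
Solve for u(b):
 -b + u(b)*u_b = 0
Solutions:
 u(b) = -sqrt(C1 + b^2)
 u(b) = sqrt(C1 + b^2)


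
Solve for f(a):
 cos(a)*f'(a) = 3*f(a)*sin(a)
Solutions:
 f(a) = C1/cos(a)^3


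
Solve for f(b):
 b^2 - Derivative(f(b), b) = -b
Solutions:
 f(b) = C1 + b^3/3 + b^2/2


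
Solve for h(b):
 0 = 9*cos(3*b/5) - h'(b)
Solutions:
 h(b) = C1 + 15*sin(3*b/5)


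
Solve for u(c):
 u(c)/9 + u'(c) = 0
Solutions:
 u(c) = C1*exp(-c/9)


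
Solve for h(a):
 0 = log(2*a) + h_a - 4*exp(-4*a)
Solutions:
 h(a) = C1 - a*log(a) + a*(1 - log(2)) - exp(-4*a)


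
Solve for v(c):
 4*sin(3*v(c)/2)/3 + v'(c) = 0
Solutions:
 v(c) = -2*acos((-C1 - exp(4*c))/(C1 - exp(4*c)))/3 + 4*pi/3
 v(c) = 2*acos((-C1 - exp(4*c))/(C1 - exp(4*c)))/3


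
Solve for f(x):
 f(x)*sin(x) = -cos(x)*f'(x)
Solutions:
 f(x) = C1*cos(x)


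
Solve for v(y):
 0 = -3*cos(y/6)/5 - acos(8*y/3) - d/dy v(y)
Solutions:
 v(y) = C1 - y*acos(8*y/3) + sqrt(9 - 64*y^2)/8 - 18*sin(y/6)/5


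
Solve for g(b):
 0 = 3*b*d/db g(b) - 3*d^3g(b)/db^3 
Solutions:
 g(b) = C1 + Integral(C2*airyai(b) + C3*airybi(b), b)


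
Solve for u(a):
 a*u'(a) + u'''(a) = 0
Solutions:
 u(a) = C1 + Integral(C2*airyai(-a) + C3*airybi(-a), a)


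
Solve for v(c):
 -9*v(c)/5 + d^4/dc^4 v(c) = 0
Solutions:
 v(c) = C1*exp(-sqrt(3)*5^(3/4)*c/5) + C2*exp(sqrt(3)*5^(3/4)*c/5) + C3*sin(sqrt(3)*5^(3/4)*c/5) + C4*cos(sqrt(3)*5^(3/4)*c/5)


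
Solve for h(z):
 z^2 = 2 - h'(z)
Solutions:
 h(z) = C1 - z^3/3 + 2*z


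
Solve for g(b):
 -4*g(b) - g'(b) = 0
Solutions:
 g(b) = C1*exp(-4*b)


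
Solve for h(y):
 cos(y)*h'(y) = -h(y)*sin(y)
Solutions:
 h(y) = C1*cos(y)


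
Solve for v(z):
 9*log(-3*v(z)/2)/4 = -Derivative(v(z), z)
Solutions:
 4*Integral(1/(log(-_y) - log(2) + log(3)), (_y, v(z)))/9 = C1 - z


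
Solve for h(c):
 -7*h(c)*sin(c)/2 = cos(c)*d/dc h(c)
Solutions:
 h(c) = C1*cos(c)^(7/2)


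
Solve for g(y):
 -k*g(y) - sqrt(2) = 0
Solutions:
 g(y) = -sqrt(2)/k


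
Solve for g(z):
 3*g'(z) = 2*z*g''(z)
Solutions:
 g(z) = C1 + C2*z^(5/2)


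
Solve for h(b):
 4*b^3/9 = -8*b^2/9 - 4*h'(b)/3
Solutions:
 h(b) = C1 - b^4/12 - 2*b^3/9


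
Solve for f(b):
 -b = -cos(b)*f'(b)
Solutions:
 f(b) = C1 + Integral(b/cos(b), b)


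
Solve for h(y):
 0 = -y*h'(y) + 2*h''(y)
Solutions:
 h(y) = C1 + C2*erfi(y/2)


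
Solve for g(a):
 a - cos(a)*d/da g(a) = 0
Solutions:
 g(a) = C1 + Integral(a/cos(a), a)


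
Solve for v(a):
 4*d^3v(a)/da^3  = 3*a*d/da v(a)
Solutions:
 v(a) = C1 + Integral(C2*airyai(6^(1/3)*a/2) + C3*airybi(6^(1/3)*a/2), a)


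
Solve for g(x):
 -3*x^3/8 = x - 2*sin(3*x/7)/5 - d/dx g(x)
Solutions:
 g(x) = C1 + 3*x^4/32 + x^2/2 + 14*cos(3*x/7)/15


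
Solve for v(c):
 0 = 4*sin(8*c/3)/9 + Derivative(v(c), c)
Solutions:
 v(c) = C1 + cos(8*c/3)/6


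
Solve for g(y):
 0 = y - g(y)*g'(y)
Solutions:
 g(y) = -sqrt(C1 + y^2)
 g(y) = sqrt(C1 + y^2)


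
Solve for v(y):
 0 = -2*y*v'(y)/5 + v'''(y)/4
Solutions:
 v(y) = C1 + Integral(C2*airyai(2*5^(2/3)*y/5) + C3*airybi(2*5^(2/3)*y/5), y)


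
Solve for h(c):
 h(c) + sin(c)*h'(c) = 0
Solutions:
 h(c) = C1*sqrt(cos(c) + 1)/sqrt(cos(c) - 1)


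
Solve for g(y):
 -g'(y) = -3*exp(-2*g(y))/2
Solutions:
 g(y) = log(-sqrt(C1 + 3*y))
 g(y) = log(C1 + 3*y)/2


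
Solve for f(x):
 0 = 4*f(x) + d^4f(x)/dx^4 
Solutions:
 f(x) = (C1*sin(x) + C2*cos(x))*exp(-x) + (C3*sin(x) + C4*cos(x))*exp(x)


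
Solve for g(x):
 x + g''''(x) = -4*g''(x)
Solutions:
 g(x) = C1 + C2*x + C3*sin(2*x) + C4*cos(2*x) - x^3/24


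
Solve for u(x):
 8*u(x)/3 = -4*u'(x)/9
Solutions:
 u(x) = C1*exp(-6*x)


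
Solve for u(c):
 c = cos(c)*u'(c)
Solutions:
 u(c) = C1 + Integral(c/cos(c), c)


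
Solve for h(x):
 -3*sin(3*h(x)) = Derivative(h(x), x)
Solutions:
 h(x) = -acos((-C1 - exp(18*x))/(C1 - exp(18*x)))/3 + 2*pi/3
 h(x) = acos((-C1 - exp(18*x))/(C1 - exp(18*x)))/3


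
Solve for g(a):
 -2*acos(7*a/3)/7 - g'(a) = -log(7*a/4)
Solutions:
 g(a) = C1 + a*log(a) - 2*a*acos(7*a/3)/7 - 2*a*log(2) - a + a*log(7) + 2*sqrt(9 - 49*a^2)/49


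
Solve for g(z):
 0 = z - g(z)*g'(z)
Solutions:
 g(z) = -sqrt(C1 + z^2)
 g(z) = sqrt(C1 + z^2)


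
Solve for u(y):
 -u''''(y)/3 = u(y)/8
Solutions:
 u(y) = (C1*sin(2^(3/4)*3^(1/4)*y/4) + C2*cos(2^(3/4)*3^(1/4)*y/4))*exp(-2^(3/4)*3^(1/4)*y/4) + (C3*sin(2^(3/4)*3^(1/4)*y/4) + C4*cos(2^(3/4)*3^(1/4)*y/4))*exp(2^(3/4)*3^(1/4)*y/4)


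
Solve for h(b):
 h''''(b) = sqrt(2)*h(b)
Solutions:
 h(b) = C1*exp(-2^(1/8)*b) + C2*exp(2^(1/8)*b) + C3*sin(2^(1/8)*b) + C4*cos(2^(1/8)*b)


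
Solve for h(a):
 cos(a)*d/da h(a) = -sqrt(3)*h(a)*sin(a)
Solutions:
 h(a) = C1*cos(a)^(sqrt(3))


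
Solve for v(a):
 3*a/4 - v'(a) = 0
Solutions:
 v(a) = C1 + 3*a^2/8


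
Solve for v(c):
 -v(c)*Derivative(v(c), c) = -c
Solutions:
 v(c) = -sqrt(C1 + c^2)
 v(c) = sqrt(C1 + c^2)


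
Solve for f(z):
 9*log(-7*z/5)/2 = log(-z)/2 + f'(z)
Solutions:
 f(z) = C1 + 4*z*log(-z) + z*(-5*log(5) - 4 + log(35)/2 + 4*log(7))


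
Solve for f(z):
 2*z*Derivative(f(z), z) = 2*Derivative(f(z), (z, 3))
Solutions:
 f(z) = C1 + Integral(C2*airyai(z) + C3*airybi(z), z)


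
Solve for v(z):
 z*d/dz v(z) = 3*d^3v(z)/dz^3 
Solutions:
 v(z) = C1 + Integral(C2*airyai(3^(2/3)*z/3) + C3*airybi(3^(2/3)*z/3), z)


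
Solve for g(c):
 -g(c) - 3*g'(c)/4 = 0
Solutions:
 g(c) = C1*exp(-4*c/3)


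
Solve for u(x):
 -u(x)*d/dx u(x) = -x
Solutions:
 u(x) = -sqrt(C1 + x^2)
 u(x) = sqrt(C1 + x^2)


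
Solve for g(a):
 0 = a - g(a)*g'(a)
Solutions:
 g(a) = -sqrt(C1 + a^2)
 g(a) = sqrt(C1 + a^2)


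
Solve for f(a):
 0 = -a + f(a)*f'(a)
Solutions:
 f(a) = -sqrt(C1 + a^2)
 f(a) = sqrt(C1 + a^2)


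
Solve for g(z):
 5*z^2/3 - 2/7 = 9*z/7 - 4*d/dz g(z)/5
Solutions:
 g(z) = C1 - 25*z^3/36 + 45*z^2/56 + 5*z/14


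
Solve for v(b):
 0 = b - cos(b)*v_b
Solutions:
 v(b) = C1 + Integral(b/cos(b), b)


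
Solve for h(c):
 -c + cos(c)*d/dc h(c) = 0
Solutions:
 h(c) = C1 + Integral(c/cos(c), c)


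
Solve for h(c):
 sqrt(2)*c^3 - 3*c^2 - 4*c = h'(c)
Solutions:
 h(c) = C1 + sqrt(2)*c^4/4 - c^3 - 2*c^2


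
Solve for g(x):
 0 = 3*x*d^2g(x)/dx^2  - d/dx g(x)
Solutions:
 g(x) = C1 + C2*x^(4/3)


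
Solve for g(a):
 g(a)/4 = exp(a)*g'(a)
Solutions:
 g(a) = C1*exp(-exp(-a)/4)


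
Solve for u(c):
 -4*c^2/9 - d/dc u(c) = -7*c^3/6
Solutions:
 u(c) = C1 + 7*c^4/24 - 4*c^3/27


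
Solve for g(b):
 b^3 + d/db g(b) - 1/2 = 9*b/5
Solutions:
 g(b) = C1 - b^4/4 + 9*b^2/10 + b/2


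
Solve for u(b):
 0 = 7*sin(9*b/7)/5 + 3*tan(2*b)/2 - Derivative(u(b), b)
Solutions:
 u(b) = C1 - 3*log(cos(2*b))/4 - 49*cos(9*b/7)/45


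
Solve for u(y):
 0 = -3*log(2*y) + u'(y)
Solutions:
 u(y) = C1 + 3*y*log(y) - 3*y + y*log(8)


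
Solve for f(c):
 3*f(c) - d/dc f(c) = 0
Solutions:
 f(c) = C1*exp(3*c)


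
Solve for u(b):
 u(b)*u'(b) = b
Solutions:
 u(b) = -sqrt(C1 + b^2)
 u(b) = sqrt(C1 + b^2)


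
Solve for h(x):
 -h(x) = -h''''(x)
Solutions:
 h(x) = C1*exp(-x) + C2*exp(x) + C3*sin(x) + C4*cos(x)


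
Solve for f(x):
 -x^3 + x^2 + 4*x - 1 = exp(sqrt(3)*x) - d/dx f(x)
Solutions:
 f(x) = C1 + x^4/4 - x^3/3 - 2*x^2 + x + sqrt(3)*exp(sqrt(3)*x)/3


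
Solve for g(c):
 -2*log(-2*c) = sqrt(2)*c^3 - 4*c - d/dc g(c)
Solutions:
 g(c) = C1 + sqrt(2)*c^4/4 - 2*c^2 + 2*c*log(-c) + 2*c*(-1 + log(2))


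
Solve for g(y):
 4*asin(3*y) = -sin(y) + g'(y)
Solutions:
 g(y) = C1 + 4*y*asin(3*y) + 4*sqrt(1 - 9*y^2)/3 - cos(y)


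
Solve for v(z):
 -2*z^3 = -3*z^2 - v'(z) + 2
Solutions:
 v(z) = C1 + z^4/2 - z^3 + 2*z


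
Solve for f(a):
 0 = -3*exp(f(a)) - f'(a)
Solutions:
 f(a) = log(1/(C1 + 3*a))


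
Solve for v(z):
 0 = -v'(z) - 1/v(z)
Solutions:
 v(z) = -sqrt(C1 - 2*z)
 v(z) = sqrt(C1 - 2*z)


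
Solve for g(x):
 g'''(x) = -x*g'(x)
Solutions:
 g(x) = C1 + Integral(C2*airyai(-x) + C3*airybi(-x), x)


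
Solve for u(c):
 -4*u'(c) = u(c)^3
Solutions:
 u(c) = -sqrt(2)*sqrt(-1/(C1 - c))
 u(c) = sqrt(2)*sqrt(-1/(C1 - c))


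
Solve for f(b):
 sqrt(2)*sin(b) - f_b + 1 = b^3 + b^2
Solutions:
 f(b) = C1 - b^4/4 - b^3/3 + b - sqrt(2)*cos(b)


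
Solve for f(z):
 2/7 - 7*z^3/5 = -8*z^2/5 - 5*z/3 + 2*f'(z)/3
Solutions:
 f(z) = C1 - 21*z^4/40 + 4*z^3/5 + 5*z^2/4 + 3*z/7


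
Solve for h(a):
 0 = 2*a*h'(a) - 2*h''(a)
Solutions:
 h(a) = C1 + C2*erfi(sqrt(2)*a/2)


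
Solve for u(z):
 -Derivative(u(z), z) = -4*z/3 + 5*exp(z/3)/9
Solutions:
 u(z) = C1 + 2*z^2/3 - 5*exp(z/3)/3


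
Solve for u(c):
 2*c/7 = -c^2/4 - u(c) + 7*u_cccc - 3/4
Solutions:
 u(c) = C1*exp(-7^(3/4)*c/7) + C2*exp(7^(3/4)*c/7) + C3*sin(7^(3/4)*c/7) + C4*cos(7^(3/4)*c/7) - c^2/4 - 2*c/7 - 3/4
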